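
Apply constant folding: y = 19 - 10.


19 - 10 = 9 at compile time
Optimized: y = 9


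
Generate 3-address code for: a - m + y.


Break into single-operator statements:
t1 = a - m
t2 = t1 + y


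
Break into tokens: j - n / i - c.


Scan left to right, longest-match per lexeme
Tokens: ID(j), OP(-), ID(n), OP(/), ID(i), OP(-), ID(c)


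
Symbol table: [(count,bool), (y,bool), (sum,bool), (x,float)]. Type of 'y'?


Lookup 'y' → type bool


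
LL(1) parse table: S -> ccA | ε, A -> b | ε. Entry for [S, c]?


For [S, c]: 'c' ∈ FIRST(ccA)
Entry: S -> ccA


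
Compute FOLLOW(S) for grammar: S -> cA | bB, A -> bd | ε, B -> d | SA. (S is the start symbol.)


$ ∈ FOLLOW(S). For each A -> αBβ: add FIRST(β)\{ε} to FOLLOW(B); if β nullable, add FOLLOW(A).
FOLLOW(S) = {$, b}


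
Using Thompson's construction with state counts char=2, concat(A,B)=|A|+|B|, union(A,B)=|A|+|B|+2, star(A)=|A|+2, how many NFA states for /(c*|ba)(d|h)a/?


Syntax tree has 6 char leaf(s), 2 union(s), 1 star(s)
chars contribute 6×2 = 12; each union adds +2; each star adds +2
Total: 12 + 4 + 2 = 18 states


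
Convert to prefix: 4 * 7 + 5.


left-to-right (same/higher precedence on left): tree is (+ (* 4 7) 5)
Prefix: + * 4 7 5


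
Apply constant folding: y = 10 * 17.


10 * 17 = 170 at compile time
Optimized: y = 170


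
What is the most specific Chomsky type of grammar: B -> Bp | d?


Left-linear: every RHS is a terminal or one nonterminal followed by a terminal
Classification: Type 3 (Regular)


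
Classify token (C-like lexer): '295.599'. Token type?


Pattern: digits with a decimal point
Type: FLOAT_LITERAL


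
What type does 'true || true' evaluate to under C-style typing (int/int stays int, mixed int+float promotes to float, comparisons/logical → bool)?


Operand types: bool || bool
Rule: logical operators take bool operands and yield bool
Result type: bool


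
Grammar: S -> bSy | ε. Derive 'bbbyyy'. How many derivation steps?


Derivation: S => bSy => bbSyy => bbbSyyy => bbbyyy
Steps: 4


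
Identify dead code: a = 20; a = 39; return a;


first assignment to a is overwritten before any read
Dead: 'a = 20'


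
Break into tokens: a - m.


Scan left to right, longest-match per lexeme
Tokens: ID(a), OP(-), ID(m)


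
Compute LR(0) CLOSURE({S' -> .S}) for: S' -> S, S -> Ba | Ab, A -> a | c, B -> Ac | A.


Start: S' -> .S
For each item with dot before a nonterminal B, add B -> .γ for every B-production
Closure: [S' -> .S, S -> .Ba, S -> .Ab, B -> .Ac, B -> .A, A -> .a, A -> .c]


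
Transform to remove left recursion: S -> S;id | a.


Left-recursive alternatives: S;id; non-recursive: a
Introduce S': S -> aS', S' -> ;idS' | ε


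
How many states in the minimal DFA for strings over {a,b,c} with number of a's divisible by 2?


Track (count of a) mod 2: states 0..1, accept at 0
Minimal DFA: 2 states


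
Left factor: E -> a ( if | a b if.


Common prefix: 'a'
Factored: E -> a E', E' -> ( if | b if


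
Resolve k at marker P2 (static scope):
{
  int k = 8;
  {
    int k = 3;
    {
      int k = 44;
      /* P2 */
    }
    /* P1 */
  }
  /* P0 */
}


k declared in the same block as P2
k = 44


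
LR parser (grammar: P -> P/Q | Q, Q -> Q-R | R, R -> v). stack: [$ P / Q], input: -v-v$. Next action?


'-' can extend Q; shift to build Q -> Q-R
Action: shift


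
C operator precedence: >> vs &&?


'>>' is shift (level 8); '&&' is logical AND (level 2)
Higher level binds tighter
'>>' has higher precedence than '&&'


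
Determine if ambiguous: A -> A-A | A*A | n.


'n-n*n' has two parse trees (no precedence encoded between - and *)
Ambiguous


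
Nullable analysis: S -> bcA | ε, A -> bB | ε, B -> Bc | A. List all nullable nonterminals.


A nonterminal is nullable iff some alternative derives ε (directly, or every symbol in it is nullable)
Nullable: {A, B, S}


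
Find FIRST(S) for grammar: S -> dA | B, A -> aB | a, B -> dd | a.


Per alternative of S: FIRST(dA) = {d}; FIRST(B) = {a, d}
FIRST(S) = {a, d}


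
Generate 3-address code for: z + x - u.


Break into single-operator statements:
t1 = z + x
t2 = t1 - u


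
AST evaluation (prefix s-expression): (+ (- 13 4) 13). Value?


Evaluate inner: (- 13 4) = 9
Evaluate root: (+ 9 13) = 22
Result: 22


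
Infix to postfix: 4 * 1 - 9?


Left to right (same or higher precedence on left)
Postfix: 4 1 * 9 -


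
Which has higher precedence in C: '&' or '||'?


'&' is bitwise AND (level 5); '||' is logical OR (level 1)
Higher level binds tighter
'&' has higher precedence than '||'


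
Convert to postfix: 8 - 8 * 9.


* has higher precedence, evaluate 8*9 first
Postfix: 8 8 9 * -


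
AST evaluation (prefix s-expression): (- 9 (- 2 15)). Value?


Evaluate inner: (- 2 15) = -13
Evaluate root: (- 9 -13) = 22
Result: 22


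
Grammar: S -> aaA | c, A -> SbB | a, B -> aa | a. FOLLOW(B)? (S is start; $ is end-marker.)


$ ∈ FOLLOW(S). For each A -> αBβ: add FIRST(β)\{ε} to FOLLOW(B); if β nullable, add FOLLOW(A).
FOLLOW(B) = {$, b}


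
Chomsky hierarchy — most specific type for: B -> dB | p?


Right-linear: every RHS is a terminal or a terminal followed by one nonterminal
Classification: Type 3 (Regular)


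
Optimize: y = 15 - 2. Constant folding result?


15 - 2 = 13 at compile time
Optimized: y = 13


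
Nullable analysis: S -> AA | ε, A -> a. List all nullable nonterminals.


A nonterminal is nullable iff some alternative derives ε (directly, or every symbol in it is nullable)
Nullable: {S}


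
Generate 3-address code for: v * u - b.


Break into single-operator statements:
t1 = v * u
t2 = t1 - b


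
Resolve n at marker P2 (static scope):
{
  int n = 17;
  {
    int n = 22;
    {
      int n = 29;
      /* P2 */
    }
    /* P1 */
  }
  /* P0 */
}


n declared in the same block as P2
n = 29


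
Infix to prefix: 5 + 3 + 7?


left-to-right (same/higher precedence on left): tree is (+ (+ 5 3) 7)
Prefix: + + 5 3 7


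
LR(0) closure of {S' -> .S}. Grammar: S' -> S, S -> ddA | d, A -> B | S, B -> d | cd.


Start: S' -> .S
For each item with dot before a nonterminal B, add B -> .γ for every B-production
Closure: [S' -> .S, S -> .ddA, S -> .d]


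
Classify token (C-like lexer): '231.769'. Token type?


Pattern: digits with a decimal point
Type: FLOAT_LITERAL


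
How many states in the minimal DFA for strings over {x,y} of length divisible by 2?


Track length mod 2: states 0..1, accept at 0
Minimal DFA: 2 states


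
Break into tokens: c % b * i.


Scan left to right, longest-match per lexeme
Tokens: ID(c), OP(%), ID(b), OP(*), ID(i)


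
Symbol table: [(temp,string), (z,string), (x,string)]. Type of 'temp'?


Lookup 'temp' → type string


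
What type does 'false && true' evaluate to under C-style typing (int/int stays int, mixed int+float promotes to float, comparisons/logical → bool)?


Operand types: bool && bool
Rule: logical operators take bool operands and yield bool
Result type: bool


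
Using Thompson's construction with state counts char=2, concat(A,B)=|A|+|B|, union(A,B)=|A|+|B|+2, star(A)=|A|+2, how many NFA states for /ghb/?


Syntax tree has 3 char leaf(s), 0 union(s), 0 star(s)
chars contribute 3×2 = 6; each union adds +2; each star adds +2
Total: 6 + 0 + 0 = 6 states


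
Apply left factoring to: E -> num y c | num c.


Common prefix: 'num'
Factored: E -> num E', E' -> y c | c


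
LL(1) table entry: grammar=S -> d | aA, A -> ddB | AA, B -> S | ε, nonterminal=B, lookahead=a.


For [B, a]: 'a' ∈ FIRST(S)
Entry: B -> S


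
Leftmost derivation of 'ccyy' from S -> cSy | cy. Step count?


Derivation: S => cSy => ccyy
Steps: 2


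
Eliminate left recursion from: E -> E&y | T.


Left-recursive alternatives: E&y; non-recursive: T
Introduce E': E -> TE', E' -> &yE' | ε


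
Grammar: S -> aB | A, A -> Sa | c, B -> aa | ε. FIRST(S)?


Per alternative of S: FIRST(aB) = {a}; FIRST(A) = {a, c}
FIRST(S) = {a, c}


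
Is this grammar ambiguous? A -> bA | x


right-linear, alternatives start with distinct terminals 'b' vs 'x': unique leftmost derivation
Unambiguous


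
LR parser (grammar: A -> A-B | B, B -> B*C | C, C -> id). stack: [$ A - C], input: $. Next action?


'C' (not preceded by B*) is the handle for B -> C
Action: reduce (B -> C)


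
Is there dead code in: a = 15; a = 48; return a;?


first assignment to a is overwritten before any read
Dead: 'a = 15'


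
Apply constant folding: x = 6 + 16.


6 + 16 = 22 at compile time
Optimized: x = 22


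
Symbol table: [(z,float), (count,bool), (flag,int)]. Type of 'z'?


Lookup 'z' → type float


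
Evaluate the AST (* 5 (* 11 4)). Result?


Evaluate inner: (* 11 4) = 44
Evaluate root: (* 5 44) = 220
Result: 220


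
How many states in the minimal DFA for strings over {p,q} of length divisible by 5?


Track length mod 5: states 0..4, accept at 0
Minimal DFA: 5 states


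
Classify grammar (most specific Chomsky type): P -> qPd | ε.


Single nonterminal LHS, but q^n d^n is not regular
Classification: Type 2 (Context-Free)


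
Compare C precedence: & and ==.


'==' is equality (level 6); '&' is bitwise AND (level 5)
Higher level binds tighter
'==' has higher precedence than '&'


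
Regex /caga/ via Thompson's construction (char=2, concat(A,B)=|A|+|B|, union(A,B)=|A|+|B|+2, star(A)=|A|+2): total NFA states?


Syntax tree has 4 char leaf(s), 0 union(s), 0 star(s)
chars contribute 4×2 = 8; each union adds +2; each star adds +2
Total: 8 + 0 + 0 = 8 states


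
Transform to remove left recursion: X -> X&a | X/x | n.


Left-recursive alternatives: X&a, X/x; non-recursive: n
Introduce X': X -> nX', X' -> &aX' | /xX' | ε


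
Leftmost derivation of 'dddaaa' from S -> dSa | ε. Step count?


Derivation: S => dSa => ddSaa => dddSaaa => dddaaa
Steps: 4


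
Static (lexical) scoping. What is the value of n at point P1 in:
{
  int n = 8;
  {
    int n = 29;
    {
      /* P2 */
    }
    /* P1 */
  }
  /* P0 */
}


n declared in the same block as P1
n = 29


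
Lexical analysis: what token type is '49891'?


Pattern: digits only
Type: INTEGER_LITERAL


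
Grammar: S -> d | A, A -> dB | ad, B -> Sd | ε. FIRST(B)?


Per alternative of B: FIRST(Sd) = {a, d}; FIRST(ε) = {ε}
FIRST(B) = {a, d, ε}


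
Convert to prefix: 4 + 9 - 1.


left-to-right (same/higher precedence on left): tree is (- (+ 4 9) 1)
Prefix: - + 4 9 1


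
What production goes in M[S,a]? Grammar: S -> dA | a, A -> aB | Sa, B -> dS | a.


For [S, a]: 'a' ∈ FIRST(a)
Entry: S -> a


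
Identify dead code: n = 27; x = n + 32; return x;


n is read by x's definition; x is returned
No dead code


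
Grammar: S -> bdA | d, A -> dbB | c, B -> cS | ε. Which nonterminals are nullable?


A nonterminal is nullable iff some alternative derives ε (directly, or every symbol in it is nullable)
Nullable: {B}


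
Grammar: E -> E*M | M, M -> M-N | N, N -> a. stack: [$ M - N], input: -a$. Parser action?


handle 'M-N' on top
Action: reduce (M -> M-N)


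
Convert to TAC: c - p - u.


Break into single-operator statements:
t1 = c - p
t2 = t1 - u


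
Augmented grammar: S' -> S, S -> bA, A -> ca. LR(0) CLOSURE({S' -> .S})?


Start: S' -> .S
For each item with dot before a nonterminal B, add B -> .γ for every B-production
Closure: [S' -> .S, S -> .bA]


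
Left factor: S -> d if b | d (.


Common prefix: 'd'
Factored: S -> d S', S' -> if b | (


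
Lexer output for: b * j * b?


Scan left to right, longest-match per lexeme
Tokens: ID(b), OP(*), ID(j), OP(*), ID(b)


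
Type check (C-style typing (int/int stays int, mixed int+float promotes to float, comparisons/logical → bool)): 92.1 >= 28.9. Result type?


Operand types: float >= float
Rule: comparison yields bool
Result type: bool


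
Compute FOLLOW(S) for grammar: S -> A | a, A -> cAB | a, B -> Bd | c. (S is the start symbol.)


$ ∈ FOLLOW(S). For each A -> αBβ: add FIRST(β)\{ε} to FOLLOW(B); if β nullable, add FOLLOW(A).
FOLLOW(S) = {$}


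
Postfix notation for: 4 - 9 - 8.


Left to right (same or higher precedence on left)
Postfix: 4 9 - 8 -


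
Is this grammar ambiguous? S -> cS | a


right-linear, alternatives start with distinct terminals 'c' vs 'a': unique leftmost derivation
Unambiguous


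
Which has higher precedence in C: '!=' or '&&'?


'!=' is equality (level 6); '&&' is logical AND (level 2)
Higher level binds tighter
'!=' has higher precedence than '&&'


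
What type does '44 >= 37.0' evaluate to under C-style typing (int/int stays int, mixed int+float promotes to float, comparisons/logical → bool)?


Operand types: int >= float
Rule: comparison yields bool
Result type: bool


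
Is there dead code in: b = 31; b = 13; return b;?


first assignment to b is overwritten before any read
Dead: 'b = 31'


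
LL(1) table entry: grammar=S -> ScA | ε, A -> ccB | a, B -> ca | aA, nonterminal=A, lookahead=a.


For [A, a]: 'a' ∈ FIRST(a)
Entry: A -> a


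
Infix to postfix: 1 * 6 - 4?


Left to right (same or higher precedence on left)
Postfix: 1 6 * 4 -


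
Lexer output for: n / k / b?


Scan left to right, longest-match per lexeme
Tokens: ID(n), OP(/), ID(k), OP(/), ID(b)


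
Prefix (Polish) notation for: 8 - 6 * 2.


'*' binds tighter: tree is (- 8 (* 6 2))
Prefix: - 8 * 6 2


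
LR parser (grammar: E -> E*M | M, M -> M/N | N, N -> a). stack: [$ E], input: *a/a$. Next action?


shift '*' to continue E -> E*M
Action: shift


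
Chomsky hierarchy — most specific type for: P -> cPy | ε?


Single nonterminal LHS, but c^n y^n is not regular
Classification: Type 2 (Context-Free)


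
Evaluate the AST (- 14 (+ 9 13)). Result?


Evaluate inner: (+ 9 13) = 22
Evaluate root: (- 14 22) = -8
Result: -8


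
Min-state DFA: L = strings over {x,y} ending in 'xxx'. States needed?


Track the longest suffix of input matching a prefix of 'xxx': 4 classes (prefixes of length 0..3)
Minimal DFA: 4 states


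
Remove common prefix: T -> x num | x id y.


Common prefix: 'x'
Factored: T -> x T', T' -> num | id y


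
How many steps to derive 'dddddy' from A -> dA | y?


Derivation: A => dA => ddA => dddA => ddddA => dddddA => dddddy
Steps: 6


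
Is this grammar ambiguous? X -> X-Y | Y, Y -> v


precedence layered via separate nonterminal Y: deterministic
Unambiguous


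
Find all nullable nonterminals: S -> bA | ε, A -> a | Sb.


A nonterminal is nullable iff some alternative derives ε (directly, or every symbol in it is nullable)
Nullable: {S}


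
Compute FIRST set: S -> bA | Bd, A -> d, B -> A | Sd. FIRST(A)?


Per alternative of A: FIRST(d) = {d}
FIRST(A) = {d}


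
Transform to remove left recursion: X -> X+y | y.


Left-recursive alternatives: X+y; non-recursive: y
Introduce X': X -> yX', X' -> +yX' | ε


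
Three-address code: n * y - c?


Break into single-operator statements:
t1 = n * y
t2 = t1 - c


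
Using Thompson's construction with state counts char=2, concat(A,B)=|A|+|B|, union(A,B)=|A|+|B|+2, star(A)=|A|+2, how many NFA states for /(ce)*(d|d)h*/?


Syntax tree has 5 char leaf(s), 1 union(s), 2 star(s)
chars contribute 5×2 = 10; each union adds +2; each star adds +2
Total: 10 + 2 + 4 = 16 states


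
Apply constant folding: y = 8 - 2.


8 - 2 = 6 at compile time
Optimized: y = 6


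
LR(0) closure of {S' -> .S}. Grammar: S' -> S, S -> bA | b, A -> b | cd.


Start: S' -> .S
For each item with dot before a nonterminal B, add B -> .γ for every B-production
Closure: [S' -> .S, S -> .bA, S -> .b]


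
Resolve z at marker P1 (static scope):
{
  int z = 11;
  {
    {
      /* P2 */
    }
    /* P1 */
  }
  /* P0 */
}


P1's block does not declare z; resolves to the enclosing declaration at depth 0
z = 11


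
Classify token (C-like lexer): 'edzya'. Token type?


Pattern: letter/underscore followed by alphanumerics, not a keyword
Type: IDENTIFIER


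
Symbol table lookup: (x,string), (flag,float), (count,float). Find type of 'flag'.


Lookup 'flag' → type float


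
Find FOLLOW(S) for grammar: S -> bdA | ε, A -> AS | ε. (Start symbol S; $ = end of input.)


$ ∈ FOLLOW(S). For each A -> αBβ: add FIRST(β)\{ε} to FOLLOW(B); if β nullable, add FOLLOW(A).
FOLLOW(S) = {$, b}


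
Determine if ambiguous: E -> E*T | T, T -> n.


precedence layered via separate nonterminal T: deterministic
Unambiguous


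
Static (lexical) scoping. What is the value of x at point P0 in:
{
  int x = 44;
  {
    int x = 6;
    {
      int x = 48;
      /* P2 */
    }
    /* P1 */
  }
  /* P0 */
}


x declared in the same block as P0
x = 44


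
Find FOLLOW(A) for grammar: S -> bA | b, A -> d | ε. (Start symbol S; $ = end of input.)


$ ∈ FOLLOW(S). For each A -> αBβ: add FIRST(β)\{ε} to FOLLOW(B); if β nullable, add FOLLOW(A).
FOLLOW(A) = {$}


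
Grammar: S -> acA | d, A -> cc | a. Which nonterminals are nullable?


A nonterminal is nullable iff some alternative derives ε (directly, or every symbol in it is nullable)
Nullable: {}


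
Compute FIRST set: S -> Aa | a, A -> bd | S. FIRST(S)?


Per alternative of S: FIRST(Aa) = {a, b}; FIRST(a) = {a}
FIRST(S) = {a, b}


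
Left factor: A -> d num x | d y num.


Common prefix: 'd'
Factored: A -> d A', A' -> num x | y num


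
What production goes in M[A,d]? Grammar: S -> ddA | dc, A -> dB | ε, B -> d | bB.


For [A, d]: 'd' ∈ FIRST(dB)
Entry: A -> dB


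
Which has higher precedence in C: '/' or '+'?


'/' is multiplicative (level 10); '+' is additive (level 9)
Higher level binds tighter
'/' has higher precedence than '+'


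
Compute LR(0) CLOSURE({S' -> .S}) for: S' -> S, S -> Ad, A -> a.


Start: S' -> .S
For each item with dot before a nonterminal B, add B -> .γ for every B-production
Closure: [S' -> .S, S -> .Ad, A -> .a]


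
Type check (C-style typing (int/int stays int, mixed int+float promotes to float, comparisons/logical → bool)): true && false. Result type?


Operand types: bool && bool
Rule: logical operators take bool operands and yield bool
Result type: bool


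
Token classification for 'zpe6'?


Pattern: letter/underscore followed by alphanumerics, not a keyword
Type: IDENTIFIER


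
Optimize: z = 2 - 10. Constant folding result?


2 - 10 = -8 at compile time
Optimized: z = -8


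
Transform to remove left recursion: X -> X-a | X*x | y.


Left-recursive alternatives: X-a, X*x; non-recursive: y
Introduce X': X -> yX', X' -> -aX' | *xX' | ε


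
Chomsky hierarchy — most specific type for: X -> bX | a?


Right-linear: every RHS is a terminal or a terminal followed by one nonterminal
Classification: Type 3 (Regular)


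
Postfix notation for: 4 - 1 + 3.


Left to right (same or higher precedence on left)
Postfix: 4 1 - 3 +


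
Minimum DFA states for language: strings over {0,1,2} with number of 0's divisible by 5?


Track (count of 0) mod 5: states 0..4, accept at 0
Minimal DFA: 5 states


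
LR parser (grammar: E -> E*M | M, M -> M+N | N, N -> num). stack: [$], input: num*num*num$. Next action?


no handle on stack; shift 'num'
Action: shift


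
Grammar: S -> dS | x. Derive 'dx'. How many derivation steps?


Derivation: S => dS => dx
Steps: 2


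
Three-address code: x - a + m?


Break into single-operator statements:
t1 = x - a
t2 = t1 + m


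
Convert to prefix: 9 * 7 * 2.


left-to-right (same/higher precedence on left): tree is (* (* 9 7) 2)
Prefix: * * 9 7 2


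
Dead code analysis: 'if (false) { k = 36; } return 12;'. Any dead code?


condition is constant false, so the whole block is unreachable
Dead: 'if (false) { k = 36; }'


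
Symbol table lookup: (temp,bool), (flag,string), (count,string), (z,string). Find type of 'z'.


Lookup 'z' → type string


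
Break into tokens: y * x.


Scan left to right, longest-match per lexeme
Tokens: ID(y), OP(*), ID(x)


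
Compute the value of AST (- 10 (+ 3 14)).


Evaluate inner: (+ 3 14) = 17
Evaluate root: (- 10 17) = -7
Result: -7


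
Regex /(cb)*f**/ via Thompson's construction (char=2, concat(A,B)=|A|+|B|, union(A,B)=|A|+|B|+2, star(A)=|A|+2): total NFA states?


Syntax tree has 3 char leaf(s), 0 union(s), 3 star(s)
chars contribute 3×2 = 6; each union adds +2; each star adds +2
Total: 6 + 0 + 6 = 12 states


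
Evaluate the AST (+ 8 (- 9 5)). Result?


Evaluate inner: (- 9 5) = 4
Evaluate root: (+ 8 4) = 12
Result: 12


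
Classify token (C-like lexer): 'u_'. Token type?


Pattern: letter/underscore followed by alphanumerics, not a keyword
Type: IDENTIFIER


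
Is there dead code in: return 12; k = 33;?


statement follows a return and is unreachable
Dead: 'k = 33'


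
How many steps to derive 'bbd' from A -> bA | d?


Derivation: A => bA => bbA => bbd
Steps: 3


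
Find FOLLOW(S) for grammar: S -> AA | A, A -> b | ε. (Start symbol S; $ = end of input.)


$ ∈ FOLLOW(S). For each A -> αBβ: add FIRST(β)\{ε} to FOLLOW(B); if β nullable, add FOLLOW(A).
FOLLOW(S) = {$}


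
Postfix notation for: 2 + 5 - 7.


Left to right (same or higher precedence on left)
Postfix: 2 5 + 7 -


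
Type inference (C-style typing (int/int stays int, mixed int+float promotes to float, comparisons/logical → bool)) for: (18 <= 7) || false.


Operand types: bool || bool
Rule: logical operators take bool operands and yield bool
Result type: bool


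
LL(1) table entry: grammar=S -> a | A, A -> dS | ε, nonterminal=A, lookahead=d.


For [A, d]: 'd' ∈ FIRST(dS)
Entry: A -> dS


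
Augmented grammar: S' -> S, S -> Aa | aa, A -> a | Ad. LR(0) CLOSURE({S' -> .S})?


Start: S' -> .S
For each item with dot before a nonterminal B, add B -> .γ for every B-production
Closure: [S' -> .S, S -> .Aa, S -> .aa, A -> .a, A -> .Ad]


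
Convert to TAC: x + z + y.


Break into single-operator statements:
t1 = x + z
t2 = t1 + y


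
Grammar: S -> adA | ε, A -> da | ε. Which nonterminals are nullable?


A nonterminal is nullable iff some alternative derives ε (directly, or every symbol in it is nullable)
Nullable: {A, S}


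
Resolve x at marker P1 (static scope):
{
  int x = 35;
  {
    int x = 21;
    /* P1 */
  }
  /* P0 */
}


x declared in the same block as P1
x = 21


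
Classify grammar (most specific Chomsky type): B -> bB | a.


Right-linear: every RHS is a terminal or a terminal followed by one nonterminal
Classification: Type 3 (Regular)


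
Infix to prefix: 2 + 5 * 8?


'*' binds tighter: tree is (+ 2 (* 5 8))
Prefix: + 2 * 5 8


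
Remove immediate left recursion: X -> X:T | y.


Left-recursive alternatives: X:T; non-recursive: y
Introduce X': X -> yX', X' -> :TX' | ε


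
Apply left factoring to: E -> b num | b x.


Common prefix: 'b'
Factored: E -> b E', E' -> num | x


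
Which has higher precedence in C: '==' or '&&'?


'==' is equality (level 6); '&&' is logical AND (level 2)
Higher level binds tighter
'==' has higher precedence than '&&'


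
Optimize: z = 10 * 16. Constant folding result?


10 * 16 = 160 at compile time
Optimized: z = 160


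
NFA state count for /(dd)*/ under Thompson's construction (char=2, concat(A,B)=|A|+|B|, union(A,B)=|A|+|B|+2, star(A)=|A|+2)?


Syntax tree has 2 char leaf(s), 0 union(s), 1 star(s)
chars contribute 2×2 = 4; each union adds +2; each star adds +2
Total: 4 + 0 + 2 = 6 states


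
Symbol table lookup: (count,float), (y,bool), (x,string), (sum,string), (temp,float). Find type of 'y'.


Lookup 'y' → type bool


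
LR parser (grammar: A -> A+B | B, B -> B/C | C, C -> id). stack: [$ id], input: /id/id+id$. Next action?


'id' on top is the handle for C -> id
Action: reduce (C -> id)


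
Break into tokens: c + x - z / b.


Scan left to right, longest-match per lexeme
Tokens: ID(c), OP(+), ID(x), OP(-), ID(z), OP(/), ID(b)


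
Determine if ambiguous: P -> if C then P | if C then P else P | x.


dangling else: 'if C then if C then x else x' parses two ways
Ambiguous


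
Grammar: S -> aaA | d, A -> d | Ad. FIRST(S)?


Per alternative of S: FIRST(aaA) = {a}; FIRST(d) = {d}
FIRST(S) = {a, d}


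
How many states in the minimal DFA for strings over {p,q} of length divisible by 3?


Track length mod 3: states 0..2, accept at 0
Minimal DFA: 3 states


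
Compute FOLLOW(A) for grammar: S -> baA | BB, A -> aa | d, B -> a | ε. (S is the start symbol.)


$ ∈ FOLLOW(S). For each A -> αBβ: add FIRST(β)\{ε} to FOLLOW(B); if β nullable, add FOLLOW(A).
FOLLOW(A) = {$}


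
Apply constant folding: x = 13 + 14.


13 + 14 = 27 at compile time
Optimized: x = 27


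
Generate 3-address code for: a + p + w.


Break into single-operator statements:
t1 = a + p
t2 = t1 + w


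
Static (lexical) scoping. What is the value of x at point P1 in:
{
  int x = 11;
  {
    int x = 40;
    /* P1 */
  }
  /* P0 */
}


x declared in the same block as P1
x = 40


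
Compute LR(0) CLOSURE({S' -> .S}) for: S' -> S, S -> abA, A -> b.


Start: S' -> .S
For each item with dot before a nonterminal B, add B -> .γ for every B-production
Closure: [S' -> .S, S -> .abA]


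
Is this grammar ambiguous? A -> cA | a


right-linear, alternatives start with distinct terminals 'c' vs 'a': unique leftmost derivation
Unambiguous


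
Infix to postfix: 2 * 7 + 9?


Left to right (same or higher precedence on left)
Postfix: 2 7 * 9 +


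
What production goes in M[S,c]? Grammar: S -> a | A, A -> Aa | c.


For [S, c]: 'c' ∈ FIRST(A)
Entry: S -> A


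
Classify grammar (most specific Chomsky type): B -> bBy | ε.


Single nonterminal LHS, but b^n y^n is not regular
Classification: Type 2 (Context-Free)


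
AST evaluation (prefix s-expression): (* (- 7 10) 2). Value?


Evaluate inner: (- 7 10) = -3
Evaluate root: (* -3 2) = -6
Result: -6


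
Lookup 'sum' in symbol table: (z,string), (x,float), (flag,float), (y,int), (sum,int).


Lookup 'sum' → type int


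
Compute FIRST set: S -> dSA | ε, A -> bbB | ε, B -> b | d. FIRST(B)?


Per alternative of B: FIRST(b) = {b}; FIRST(d) = {d}
FIRST(B) = {b, d}


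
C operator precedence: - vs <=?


'-' is additive (level 9); '<=' is relational (level 7)
Higher level binds tighter
'-' has higher precedence than '<='


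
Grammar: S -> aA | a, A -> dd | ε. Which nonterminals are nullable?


A nonterminal is nullable iff some alternative derives ε (directly, or every symbol in it is nullable)
Nullable: {A}


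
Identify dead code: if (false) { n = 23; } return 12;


condition is constant false, so the whole block is unreachable
Dead: 'if (false) { n = 23; }'


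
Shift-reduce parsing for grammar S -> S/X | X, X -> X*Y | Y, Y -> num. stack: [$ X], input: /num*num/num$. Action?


lookahead ∉ {*} so X won't extend; reduce S -> X
Action: reduce (S -> X)


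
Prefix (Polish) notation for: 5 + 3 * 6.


'*' binds tighter: tree is (+ 5 (* 3 6))
Prefix: + 5 * 3 6


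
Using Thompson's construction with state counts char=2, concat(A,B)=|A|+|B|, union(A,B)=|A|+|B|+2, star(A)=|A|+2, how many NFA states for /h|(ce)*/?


Syntax tree has 3 char leaf(s), 1 union(s), 1 star(s)
chars contribute 3×2 = 6; each union adds +2; each star adds +2
Total: 6 + 2 + 2 = 10 states


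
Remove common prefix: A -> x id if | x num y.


Common prefix: 'x'
Factored: A -> x A', A' -> id if | num y


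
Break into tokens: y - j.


Scan left to right, longest-match per lexeme
Tokens: ID(y), OP(-), ID(j)


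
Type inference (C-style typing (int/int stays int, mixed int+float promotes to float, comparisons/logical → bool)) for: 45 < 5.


Operand types: int < int
Rule: comparison yields bool
Result type: bool


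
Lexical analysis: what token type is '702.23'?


Pattern: digits with a decimal point
Type: FLOAT_LITERAL


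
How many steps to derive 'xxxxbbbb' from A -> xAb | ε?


Derivation: A => xAb => xxAbb => xxxAbbb => xxxxAbbbb => xxxxbbbb
Steps: 5


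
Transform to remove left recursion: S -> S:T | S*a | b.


Left-recursive alternatives: S:T, S*a; non-recursive: b
Introduce S': S -> bS', S' -> :TS' | *aS' | ε


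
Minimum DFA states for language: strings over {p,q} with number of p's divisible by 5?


Track (count of p) mod 5: states 0..4, accept at 0
Minimal DFA: 5 states


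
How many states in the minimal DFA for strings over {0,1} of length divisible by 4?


Track length mod 4: states 0..3, accept at 0
Minimal DFA: 4 states


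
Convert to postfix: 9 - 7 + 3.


Left to right (same or higher precedence on left)
Postfix: 9 7 - 3 +


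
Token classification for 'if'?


Pattern: reserved word
Type: KEYWORD


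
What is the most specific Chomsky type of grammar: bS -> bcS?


LHS has context (more than one symbol) and |LHS| ≤ |RHS|
Classification: Type 1 (Context-Sensitive)


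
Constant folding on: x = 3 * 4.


3 * 4 = 12 at compile time
Optimized: x = 12


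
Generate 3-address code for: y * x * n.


Break into single-operator statements:
t1 = y * x
t2 = t1 * n


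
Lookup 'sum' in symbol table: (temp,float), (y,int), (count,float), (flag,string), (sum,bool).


Lookup 'sum' → type bool


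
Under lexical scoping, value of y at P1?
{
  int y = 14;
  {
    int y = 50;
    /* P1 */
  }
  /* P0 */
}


y declared in the same block as P1
y = 50


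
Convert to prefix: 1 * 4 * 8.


left-to-right (same/higher precedence on left): tree is (* (* 1 4) 8)
Prefix: * * 1 4 8


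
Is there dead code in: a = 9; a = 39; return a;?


first assignment to a is overwritten before any read
Dead: 'a = 9'


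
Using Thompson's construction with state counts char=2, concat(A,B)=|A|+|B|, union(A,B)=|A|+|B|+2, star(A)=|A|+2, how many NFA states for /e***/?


Syntax tree has 1 char leaf(s), 0 union(s), 3 star(s)
chars contribute 1×2 = 2; each union adds +2; each star adds +2
Total: 2 + 0 + 6 = 8 states


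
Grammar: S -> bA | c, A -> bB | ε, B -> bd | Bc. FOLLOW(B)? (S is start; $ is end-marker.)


$ ∈ FOLLOW(S). For each A -> αBβ: add FIRST(β)\{ε} to FOLLOW(B); if β nullable, add FOLLOW(A).
FOLLOW(B) = {$, c}


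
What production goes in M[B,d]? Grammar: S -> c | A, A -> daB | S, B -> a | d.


For [B, d]: 'd' ∈ FIRST(d)
Entry: B -> d


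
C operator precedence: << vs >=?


'<<' is shift (level 8); '>=' is relational (level 7)
Higher level binds tighter
'<<' has higher precedence than '>='


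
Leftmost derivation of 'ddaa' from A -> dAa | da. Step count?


Derivation: A => dAa => ddaa
Steps: 2


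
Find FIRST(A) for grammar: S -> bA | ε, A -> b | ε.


Per alternative of A: FIRST(b) = {b}; FIRST(ε) = {ε}
FIRST(A) = {b, ε}


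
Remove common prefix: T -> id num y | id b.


Common prefix: 'id'
Factored: T -> id T', T' -> num y | b


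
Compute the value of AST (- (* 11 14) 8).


Evaluate inner: (* 11 14) = 154
Evaluate root: (- 154 8) = 146
Result: 146


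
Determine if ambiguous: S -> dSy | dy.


balanced d^n…y^n: each string has a unique parse
Unambiguous


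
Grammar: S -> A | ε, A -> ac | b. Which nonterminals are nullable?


A nonterminal is nullable iff some alternative derives ε (directly, or every symbol in it is nullable)
Nullable: {S}


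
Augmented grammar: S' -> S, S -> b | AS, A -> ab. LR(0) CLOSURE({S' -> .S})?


Start: S' -> .S
For each item with dot before a nonterminal B, add B -> .γ for every B-production
Closure: [S' -> .S, S -> .b, S -> .AS, A -> .ab]


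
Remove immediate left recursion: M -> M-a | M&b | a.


Left-recursive alternatives: M-a, M&b; non-recursive: a
Introduce M': M -> aM', M' -> -aM' | &bM' | ε


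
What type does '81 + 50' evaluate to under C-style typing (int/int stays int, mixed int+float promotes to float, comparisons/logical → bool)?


Operand types: int + int
Rule: mixed int/float promotes to float; int/int stays int
Result type: int


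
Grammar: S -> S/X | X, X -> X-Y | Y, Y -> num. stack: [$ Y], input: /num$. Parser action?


'Y' (not preceded by X-) is the handle for X -> Y
Action: reduce (X -> Y)


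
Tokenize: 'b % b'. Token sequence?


Scan left to right, longest-match per lexeme
Tokens: ID(b), OP(%), ID(b)


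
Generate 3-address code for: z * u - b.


Break into single-operator statements:
t1 = z * u
t2 = t1 - b


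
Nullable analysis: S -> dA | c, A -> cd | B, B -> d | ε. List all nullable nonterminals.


A nonterminal is nullable iff some alternative derives ε (directly, or every symbol in it is nullable)
Nullable: {A, B}


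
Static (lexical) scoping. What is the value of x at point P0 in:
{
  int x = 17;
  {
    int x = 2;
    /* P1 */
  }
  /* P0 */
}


x declared in the same block as P0
x = 17


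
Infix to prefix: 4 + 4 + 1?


left-to-right (same/higher precedence on left): tree is (+ (+ 4 4) 1)
Prefix: + + 4 4 1


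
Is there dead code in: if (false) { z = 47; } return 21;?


condition is constant false, so the whole block is unreachable
Dead: 'if (false) { z = 47; }'


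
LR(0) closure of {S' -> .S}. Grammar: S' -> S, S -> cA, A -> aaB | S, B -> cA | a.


Start: S' -> .S
For each item with dot before a nonterminal B, add B -> .γ for every B-production
Closure: [S' -> .S, S -> .cA]


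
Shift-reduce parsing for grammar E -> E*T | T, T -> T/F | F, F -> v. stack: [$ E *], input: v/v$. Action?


no handle ('E*' is not any RHS); shift 'v'
Action: shift


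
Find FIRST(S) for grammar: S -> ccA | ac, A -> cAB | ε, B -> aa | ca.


Per alternative of S: FIRST(ccA) = {c}; FIRST(ac) = {a}
FIRST(S) = {a, c}


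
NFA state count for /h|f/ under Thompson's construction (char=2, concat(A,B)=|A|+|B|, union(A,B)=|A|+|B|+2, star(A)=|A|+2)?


Syntax tree has 2 char leaf(s), 1 union(s), 0 star(s)
chars contribute 2×2 = 4; each union adds +2; each star adds +2
Total: 4 + 2 + 0 = 6 states


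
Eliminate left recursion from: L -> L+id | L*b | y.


Left-recursive alternatives: L+id, L*b; non-recursive: y
Introduce L': L -> yL', L' -> +idL' | *bL' | ε


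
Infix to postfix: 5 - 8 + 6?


Left to right (same or higher precedence on left)
Postfix: 5 8 - 6 +


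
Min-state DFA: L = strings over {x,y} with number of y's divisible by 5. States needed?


Track (count of y) mod 5: states 0..4, accept at 0
Minimal DFA: 5 states


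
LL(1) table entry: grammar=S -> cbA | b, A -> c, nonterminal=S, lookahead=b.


For [S, b]: 'b' ∈ FIRST(b)
Entry: S -> b


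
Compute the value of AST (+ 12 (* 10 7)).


Evaluate inner: (* 10 7) = 70
Evaluate root: (+ 12 70) = 82
Result: 82


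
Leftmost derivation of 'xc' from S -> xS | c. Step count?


Derivation: S => xS => xc
Steps: 2


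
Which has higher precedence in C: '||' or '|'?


'|' is bitwise OR (level 3); '||' is logical OR (level 1)
Higher level binds tighter
'|' has higher precedence than '||'


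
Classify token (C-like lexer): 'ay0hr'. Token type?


Pattern: letter/underscore followed by alphanumerics, not a keyword
Type: IDENTIFIER


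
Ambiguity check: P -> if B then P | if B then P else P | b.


dangling else: 'if B then if B then b else b' parses two ways
Ambiguous


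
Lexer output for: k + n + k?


Scan left to right, longest-match per lexeme
Tokens: ID(k), OP(+), ID(n), OP(+), ID(k)


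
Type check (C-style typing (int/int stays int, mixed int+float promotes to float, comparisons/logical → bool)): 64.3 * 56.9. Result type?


Operand types: float * float
Rule: mixed int/float promotes to float; int/int stays int
Result type: float


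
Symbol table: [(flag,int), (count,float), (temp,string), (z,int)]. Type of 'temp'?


Lookup 'temp' → type string


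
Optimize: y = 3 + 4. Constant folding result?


3 + 4 = 7 at compile time
Optimized: y = 7


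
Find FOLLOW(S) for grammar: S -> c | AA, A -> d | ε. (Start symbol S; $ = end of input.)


$ ∈ FOLLOW(S). For each A -> αBβ: add FIRST(β)\{ε} to FOLLOW(B); if β nullable, add FOLLOW(A).
FOLLOW(S) = {$}


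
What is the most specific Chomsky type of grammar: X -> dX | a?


Right-linear: every RHS is a terminal or a terminal followed by one nonterminal
Classification: Type 3 (Regular)


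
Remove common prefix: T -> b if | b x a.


Common prefix: 'b'
Factored: T -> b T', T' -> if | x a


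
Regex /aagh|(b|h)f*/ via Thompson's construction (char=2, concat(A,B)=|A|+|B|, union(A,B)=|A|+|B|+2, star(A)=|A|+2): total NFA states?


Syntax tree has 7 char leaf(s), 2 union(s), 1 star(s)
chars contribute 7×2 = 14; each union adds +2; each star adds +2
Total: 14 + 4 + 2 = 20 states


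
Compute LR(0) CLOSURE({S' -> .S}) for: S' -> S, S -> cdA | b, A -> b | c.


Start: S' -> .S
For each item with dot before a nonterminal B, add B -> .γ for every B-production
Closure: [S' -> .S, S -> .cdA, S -> .b]


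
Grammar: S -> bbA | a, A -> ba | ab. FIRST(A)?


Per alternative of A: FIRST(ba) = {b}; FIRST(ab) = {a}
FIRST(A) = {a, b}


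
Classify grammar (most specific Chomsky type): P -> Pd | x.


Left-linear: every RHS is a terminal or one nonterminal followed by a terminal
Classification: Type 3 (Regular)


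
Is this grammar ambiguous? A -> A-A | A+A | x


'x-x+x' has two parse trees (no precedence encoded between - and +)
Ambiguous


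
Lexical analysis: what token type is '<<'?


Pattern: operator symbol
Type: OPERATOR


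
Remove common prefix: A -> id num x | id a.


Common prefix: 'id'
Factored: A -> id A', A' -> num x | a


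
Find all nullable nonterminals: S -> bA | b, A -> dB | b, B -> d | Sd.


A nonterminal is nullable iff some alternative derives ε (directly, or every symbol in it is nullable)
Nullable: {}


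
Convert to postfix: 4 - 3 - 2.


Left to right (same or higher precedence on left)
Postfix: 4 3 - 2 -


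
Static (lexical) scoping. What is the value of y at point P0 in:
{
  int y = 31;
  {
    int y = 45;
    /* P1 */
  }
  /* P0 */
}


y declared in the same block as P0
y = 31


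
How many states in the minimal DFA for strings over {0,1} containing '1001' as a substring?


KMP-style automaton: 4 progress states + 1 absorbing accept = 5
Minimal DFA: 5 states


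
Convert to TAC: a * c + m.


Break into single-operator statements:
t1 = a * c
t2 = t1 + m


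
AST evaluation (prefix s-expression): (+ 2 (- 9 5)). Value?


Evaluate inner: (- 9 5) = 4
Evaluate root: (+ 2 4) = 6
Result: 6


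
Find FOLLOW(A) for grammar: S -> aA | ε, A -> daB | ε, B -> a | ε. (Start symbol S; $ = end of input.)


$ ∈ FOLLOW(S). For each A -> αBβ: add FIRST(β)\{ε} to FOLLOW(B); if β nullable, add FOLLOW(A).
FOLLOW(A) = {$}


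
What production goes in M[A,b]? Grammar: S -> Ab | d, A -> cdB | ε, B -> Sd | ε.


For [A, b]: ε is nullable and 'b' ∈ FOLLOW(A)
Entry: A -> ε


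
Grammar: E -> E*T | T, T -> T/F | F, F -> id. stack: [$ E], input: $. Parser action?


start symbol E on stack, input exhausted
Action: accept
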